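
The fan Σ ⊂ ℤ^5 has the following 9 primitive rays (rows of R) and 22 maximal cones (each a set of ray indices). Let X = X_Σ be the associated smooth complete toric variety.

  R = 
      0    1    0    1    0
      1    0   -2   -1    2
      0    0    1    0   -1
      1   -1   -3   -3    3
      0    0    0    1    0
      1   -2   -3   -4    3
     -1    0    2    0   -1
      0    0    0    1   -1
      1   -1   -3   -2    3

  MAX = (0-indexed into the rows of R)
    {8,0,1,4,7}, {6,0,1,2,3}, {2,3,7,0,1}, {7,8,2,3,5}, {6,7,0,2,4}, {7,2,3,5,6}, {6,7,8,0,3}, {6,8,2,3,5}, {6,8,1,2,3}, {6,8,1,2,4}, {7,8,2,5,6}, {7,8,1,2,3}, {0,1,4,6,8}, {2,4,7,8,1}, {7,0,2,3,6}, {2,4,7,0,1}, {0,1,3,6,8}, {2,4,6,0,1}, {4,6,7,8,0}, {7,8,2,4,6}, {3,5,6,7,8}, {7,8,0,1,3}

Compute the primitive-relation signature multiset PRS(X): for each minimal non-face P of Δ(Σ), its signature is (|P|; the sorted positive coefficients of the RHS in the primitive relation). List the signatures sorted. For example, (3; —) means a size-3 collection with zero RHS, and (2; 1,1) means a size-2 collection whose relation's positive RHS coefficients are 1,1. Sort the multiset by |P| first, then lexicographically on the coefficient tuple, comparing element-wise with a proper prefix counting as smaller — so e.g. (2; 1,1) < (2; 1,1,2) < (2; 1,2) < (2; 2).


The 7 primitive collections of Σ (r=9, n=5):

  P = {0,5}:  v_{0} + v_{5} = v_{3}  ⟹  sig = (2; 1)
  P = {3,4}:  v_{3} + v_{4} = v_{8}  ⟹  sig = (2; 1)
  P = {1,5}:  v_{1} + v_{5} = v_{2} + v_{3} + v_{8}  ⟹  sig = (2; 1,1,1)
  P = {4,5}:  v_{4} + v_{5} = v_{2} + v_{6} + v_{7} + 2·v_{8}  ⟹  sig = (2; 1,1,1,2)
  P = {1,6,7}:  v_{1} + v_{6} + v_{7} = 0  ⟹  sig = (3; —)
  P = {0,2,8}:  v_{0} + v_{2} + v_{8} = v_{1}  ⟹  sig = (3; 1)
  P = {2,3,6,7,8}:  v_{2} + v_{3} + v_{6} + v_{7} + v_{8} = v_{5}  ⟹  sig = (5; 1)

so the primitive-relation signature multiset is
    (2; 1)
    (2; 1)
    (2; 1,1,1)
    (2; 1,1,1,2)
    (3; —)
    (3; 1)
    (5; 1)


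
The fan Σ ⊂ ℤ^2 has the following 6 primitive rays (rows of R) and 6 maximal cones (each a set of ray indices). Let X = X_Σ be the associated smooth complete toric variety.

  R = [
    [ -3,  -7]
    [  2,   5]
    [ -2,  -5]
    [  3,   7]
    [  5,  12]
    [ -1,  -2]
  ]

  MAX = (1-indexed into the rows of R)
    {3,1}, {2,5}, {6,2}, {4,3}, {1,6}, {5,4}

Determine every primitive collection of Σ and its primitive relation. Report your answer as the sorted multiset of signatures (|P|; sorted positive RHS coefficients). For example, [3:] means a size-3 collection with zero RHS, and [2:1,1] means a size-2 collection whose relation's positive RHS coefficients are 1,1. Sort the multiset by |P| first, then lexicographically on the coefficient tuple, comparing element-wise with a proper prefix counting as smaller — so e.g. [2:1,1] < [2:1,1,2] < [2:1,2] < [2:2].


Δ(Σ) — 6 vertices, 9 min non-faces:

  P = {1,4}:  v_{1} + v_{4} = 0  so sig = [2:]
  P = {2,3}:  v_{2} + v_{3} = 0  so sig = [2:]
  P = {1,2}:  v_{1} + v_{2} = v_{6}  so sig = [2:1]
  P = {1,5}:  v_{1} + v_{5} = v_{2}  so sig = [2:1]
  P = {2,4}:  v_{2} + v_{4} = v_{5}  so sig = [2:1]
  P = {3,5}:  v_{3} + v_{5} = v_{4}  so sig = [2:1]
  P = {3,6}:  v_{3} + v_{6} = v_{1}  so sig = [2:1]
  P = {4,6}:  v_{4} + v_{6} = v_{2}  so sig = [2:1]
  P = {5,6}:  v_{5} + v_{6} = 2·v_{2}  so sig = [2:2]

Sorted signature multiset PRS(X):
    [2:]
    [2:]
    [2:1]
    [2:1]
    [2:1]
    [2:1]
    [2:1]
    [2:1]
    [2:2]


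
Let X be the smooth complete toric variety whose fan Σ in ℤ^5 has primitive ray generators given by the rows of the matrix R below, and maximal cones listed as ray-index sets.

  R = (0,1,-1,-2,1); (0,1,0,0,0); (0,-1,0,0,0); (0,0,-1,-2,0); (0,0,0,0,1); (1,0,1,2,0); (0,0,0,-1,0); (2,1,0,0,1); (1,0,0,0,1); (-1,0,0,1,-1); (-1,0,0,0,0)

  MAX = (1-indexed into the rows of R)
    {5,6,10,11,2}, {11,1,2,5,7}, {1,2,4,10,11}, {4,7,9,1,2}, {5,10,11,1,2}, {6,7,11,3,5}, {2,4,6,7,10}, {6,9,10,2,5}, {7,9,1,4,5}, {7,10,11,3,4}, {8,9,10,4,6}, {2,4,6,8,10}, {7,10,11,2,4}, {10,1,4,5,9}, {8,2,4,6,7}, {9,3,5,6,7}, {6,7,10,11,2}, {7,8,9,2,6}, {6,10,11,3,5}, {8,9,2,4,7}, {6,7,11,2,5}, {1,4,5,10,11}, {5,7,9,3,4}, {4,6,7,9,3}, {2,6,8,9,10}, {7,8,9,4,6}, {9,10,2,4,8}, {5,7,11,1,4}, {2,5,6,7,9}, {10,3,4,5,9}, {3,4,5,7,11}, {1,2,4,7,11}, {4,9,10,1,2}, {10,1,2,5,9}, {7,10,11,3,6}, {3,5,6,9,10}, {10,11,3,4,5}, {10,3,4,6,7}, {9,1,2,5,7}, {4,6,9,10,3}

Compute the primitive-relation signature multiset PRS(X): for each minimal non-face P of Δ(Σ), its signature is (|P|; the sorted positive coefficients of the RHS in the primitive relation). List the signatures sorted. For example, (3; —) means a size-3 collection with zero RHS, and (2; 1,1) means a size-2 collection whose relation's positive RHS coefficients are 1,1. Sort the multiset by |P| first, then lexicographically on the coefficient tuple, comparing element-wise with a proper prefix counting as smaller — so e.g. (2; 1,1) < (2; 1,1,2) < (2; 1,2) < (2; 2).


16 minimal non-faces of Δ(Σ) (on 11 rays):

  {2,3}:  v_{2} + v_{3} = 0 — sig = (2; —)
  {9,11}:  v_{9} + v_{11} = v_{5} — sig = (2; 1)
  {1,3}:  v_{1} + v_{3} = v_{4} + v_{5} — sig = (2; 1,1)
  {1,6}:  v_{1} + v_{6} = v_{2} + v_{9} — sig = (2; 1,1)
  {8,11}:  v_{8} + v_{11} = v_{2} + v_{9} — sig = (2; 1,1)
  {3,8}:  v_{3} + v_{8} = v_{4} + v_{6} + v_{9} — sig = (2; 1,1,1)
  {5,8}:  v_{5} + v_{8} = v_{2} + 2·v_{9} — sig = (2; 1,2)
  {1,8}:  v_{1} + v_{8} = 2·v_{2} + v_{4} + 2·v_{9} — sig = (2; 1,2,2)
  {4,6,11}:  v_{4} + v_{6} + v_{11} = 0 — sig = (3; —)
  {7,9,10}:  v_{7} + v_{9} + v_{10} = 0 — sig = (3; —)
  {2,4,5}:  v_{2} + v_{4} + v_{5} = v_{1} — sig = (3; 1)
  {4,5,6}:  v_{4} + v_{5} + v_{6} = v_{9} — sig = (3; 1)
  {5,7,10}:  v_{5} + v_{7} + v_{10} = v_{11} — sig = (3; 1)
  {1,7,10}:  v_{1} + v_{7} + v_{10} = v_{2} + v_{4} + v_{11} — sig = (3; 1,1,1)
  {7,8,10}:  v_{7} + v_{8} + v_{10} = v_{2} + v_{4} + v_{6} — sig = (3; 1,1,1)
  {2,4,6,9}:  v_{2} + v_{4} + v_{6} + v_{9} = v_{8} — sig = (4; 1)

Sorted signature multiset PRS(X):
{ (2; —),  (2; 1),  (2; 1,1) ×3,  (2; 1,1,1),  (2; 1,2),  (2; 1,2,2),  (3; —) ×2,  (3; 1) ×3,  (3; 1,1,1) ×2,  (4; 1) }


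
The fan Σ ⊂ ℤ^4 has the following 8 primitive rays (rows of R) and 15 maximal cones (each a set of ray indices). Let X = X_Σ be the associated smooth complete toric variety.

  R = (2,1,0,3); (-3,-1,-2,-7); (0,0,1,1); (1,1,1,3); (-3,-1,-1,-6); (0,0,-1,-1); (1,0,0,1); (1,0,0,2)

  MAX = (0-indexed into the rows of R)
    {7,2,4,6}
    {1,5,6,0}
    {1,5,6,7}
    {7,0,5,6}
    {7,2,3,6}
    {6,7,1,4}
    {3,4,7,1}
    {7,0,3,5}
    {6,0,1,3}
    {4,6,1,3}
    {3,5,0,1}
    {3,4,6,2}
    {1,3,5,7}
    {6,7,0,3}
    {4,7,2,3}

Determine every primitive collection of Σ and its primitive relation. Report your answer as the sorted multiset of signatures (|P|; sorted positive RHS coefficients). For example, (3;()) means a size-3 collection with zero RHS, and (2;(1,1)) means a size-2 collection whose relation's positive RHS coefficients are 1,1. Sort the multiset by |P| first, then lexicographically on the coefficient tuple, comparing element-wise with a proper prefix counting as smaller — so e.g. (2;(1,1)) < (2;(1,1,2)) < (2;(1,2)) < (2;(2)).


Primitive collections (9):

  {2,5}:  v_{2} + v_{5} = 0 ; sig = (2;())
  {1,2}:  v_{1} + v_{2} = v_{4} ; sig = (2;(1))
  {4,5}:  v_{4} + v_{5} = v_{1} ; sig = (2;(1))
  {0,2}:  v_{0} + v_{2} = v_{3} + v_{6} ; sig = (2;(1,1))
  {0,4}:  v_{0} + v_{4} = v_{1} + v_{3} + v_{6} ; sig = (2;(1,1,1))
  {3,5,6}:  v_{3} + v_{5} + v_{6} = v_{0} ; sig = (3;(1))
  {0,1,7}:  v_{0} + v_{1} + v_{7} = 2·v_{5} ; sig = (3;(2))
  {3,4,6,7}:  v_{3} + v_{4} + v_{6} + v_{7} = 0 ; sig = (4;())
  {1,3,6,7}:  v_{1} + v_{3} + v_{6} + v_{7} = v_{5} ; sig = (4;(1))

Signatures (|P|; sorted positive RHS coefficients), sorted:
    (2;())
    (2;(1))
    (2;(1))
    (2;(1,1))
    (2;(1,1,1))
    (3;(1))
    (3;(2))
    (4;())
    (4;(1))


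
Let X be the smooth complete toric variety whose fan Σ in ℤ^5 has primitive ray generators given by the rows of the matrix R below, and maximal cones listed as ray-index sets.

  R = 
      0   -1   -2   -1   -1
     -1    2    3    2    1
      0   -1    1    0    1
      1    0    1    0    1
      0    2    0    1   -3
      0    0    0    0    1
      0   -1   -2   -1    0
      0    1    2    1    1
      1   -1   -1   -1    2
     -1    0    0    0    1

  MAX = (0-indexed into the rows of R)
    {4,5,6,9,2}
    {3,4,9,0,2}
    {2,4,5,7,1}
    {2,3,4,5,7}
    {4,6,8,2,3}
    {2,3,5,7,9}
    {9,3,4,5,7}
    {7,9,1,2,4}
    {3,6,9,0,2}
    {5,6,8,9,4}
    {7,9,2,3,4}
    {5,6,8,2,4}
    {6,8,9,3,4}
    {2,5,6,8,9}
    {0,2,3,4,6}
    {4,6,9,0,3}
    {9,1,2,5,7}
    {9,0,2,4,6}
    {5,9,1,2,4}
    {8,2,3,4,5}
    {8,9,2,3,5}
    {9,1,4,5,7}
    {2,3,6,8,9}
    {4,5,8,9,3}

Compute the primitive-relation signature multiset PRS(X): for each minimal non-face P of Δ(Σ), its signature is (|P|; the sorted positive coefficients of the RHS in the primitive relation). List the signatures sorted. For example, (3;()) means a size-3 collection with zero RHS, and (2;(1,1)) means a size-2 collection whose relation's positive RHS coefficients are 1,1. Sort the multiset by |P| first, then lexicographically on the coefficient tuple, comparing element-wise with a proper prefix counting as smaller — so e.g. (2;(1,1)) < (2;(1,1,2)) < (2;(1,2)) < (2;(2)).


Minimal non-faces — 14 found among 10 rays, 24 max cones:

  {0,7}:  v_{0} + v_{7} = 0 ; sig = (2;())
  {0,5}:  v_{0} + v_{5} = v_{6} ; sig = (2;(1))
  {6,7}:  v_{6} + v_{7} = v_{5} ; sig = (2;(1))
  {0,1}:  v_{0} + v_{1} = v_{2} + v_{4} + v_{5} + v_{9} ; sig = (2;(1,1,1,1))
  {1,6}:  v_{1} + v_{6} = v_{2} + v_{4} + 2·v_{5} + v_{9} ; sig = (2;(1,1,1,2))
  {0,8}:  v_{0} + v_{8} = v_{3} + 2·v_{6} ; sig = (2;(1,2))
  {1,8}:  v_{1} + v_{8} = 2·v_{5} + v_{7} ; sig = (2;(1,2))
  {7,8}:  v_{7} + v_{8} = v_{3} + 2·v_{5} ; sig = (2;(1,2))
  {1,3}:  v_{1} + v_{3} = 2·v_{7} ; sig = (2;(2))
  {3,5,6}:  v_{3} + v_{5} + v_{6} = v_{8} ; sig = (3;(1))
  {2,4,8,9}:  v_{2} + v_{4} + v_{8} + v_{9} = v_{5} ; sig = (4;(1))
  {2,3,4,6,9}:  v_{2} + v_{3} + v_{4} + v_{6} + v_{9} = 0 ; sig = (5;())
  {2,3,4,5,9}:  v_{2} + v_{3} + v_{4} + v_{5} + v_{9} = v_{7} ; sig = (5;(1))
  {2,4,5,7,9}:  v_{2} + v_{4} + v_{5} + v_{7} + v_{9} = v_{1} ; sig = (5;(1))

Sorted signature multiset PRS(X):
    (2;())
    (2;(1))
    (2;(1))
    (2;(1,1,1,1))
    (2;(1,1,1,2))
    (2;(1,2))
    (2;(1,2))
    (2;(1,2))
    (2;(2))
    (3;(1))
    (4;(1))
    (5;())
    (5;(1))
    (5;(1))


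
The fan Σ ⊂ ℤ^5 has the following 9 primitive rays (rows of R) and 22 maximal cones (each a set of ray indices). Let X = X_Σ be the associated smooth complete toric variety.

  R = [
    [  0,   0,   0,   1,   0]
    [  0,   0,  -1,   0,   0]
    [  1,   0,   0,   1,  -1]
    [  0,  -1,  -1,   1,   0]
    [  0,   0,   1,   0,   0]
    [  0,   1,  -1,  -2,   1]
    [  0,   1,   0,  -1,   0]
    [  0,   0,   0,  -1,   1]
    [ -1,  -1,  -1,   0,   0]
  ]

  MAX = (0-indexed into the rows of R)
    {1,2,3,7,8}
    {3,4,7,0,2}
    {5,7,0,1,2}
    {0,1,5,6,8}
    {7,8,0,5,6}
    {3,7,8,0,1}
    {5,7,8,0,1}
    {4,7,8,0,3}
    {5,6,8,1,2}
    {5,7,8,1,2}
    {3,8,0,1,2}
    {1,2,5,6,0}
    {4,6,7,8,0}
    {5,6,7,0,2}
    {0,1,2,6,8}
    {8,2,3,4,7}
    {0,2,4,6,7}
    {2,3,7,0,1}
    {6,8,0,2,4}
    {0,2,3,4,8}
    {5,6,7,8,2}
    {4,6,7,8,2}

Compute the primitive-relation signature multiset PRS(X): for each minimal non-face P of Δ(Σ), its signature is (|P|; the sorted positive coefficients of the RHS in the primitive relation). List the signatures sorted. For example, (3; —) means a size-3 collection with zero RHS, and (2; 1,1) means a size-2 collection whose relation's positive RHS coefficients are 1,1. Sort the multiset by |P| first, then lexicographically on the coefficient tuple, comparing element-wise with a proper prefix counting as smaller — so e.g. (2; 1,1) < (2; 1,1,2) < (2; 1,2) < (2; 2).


The 7 primitive collections of Σ (r=9, n=5):

  P = {1,4}:  v_{1} + v_{4} = 0  so sig = (2; —)
  P = {3,6}:  v_{3} + v_{6} = v_{1}  so sig = (2; 1)
  P = {4,5}:  v_{4} + v_{5} = v_{6} + v_{7}  so sig = (2; 1,1)
  P = {3,5}:  v_{3} + v_{5} = 2·v_{1} + v_{7}  so sig = (2; 1,2)
  P = {1,6,7}:  v_{1} + v_{6} + v_{7} = v_{5}  so sig = (3; 1)
  P = {0,2,7,8}:  v_{0} + v_{2} + v_{7} + v_{8} = v_{3}  so sig = (4; 1)
  P = {0,2,5,8}:  v_{0} + v_{2} + v_{5} + v_{8} = 2·v_{1}  so sig = (4; 2)

Hence PRS(X_Σ) =
    (2; —)
    (2; 1)
    (2; 1,1)
    (2; 1,2)
    (3; 1)
    (4; 1)
    (4; 2)


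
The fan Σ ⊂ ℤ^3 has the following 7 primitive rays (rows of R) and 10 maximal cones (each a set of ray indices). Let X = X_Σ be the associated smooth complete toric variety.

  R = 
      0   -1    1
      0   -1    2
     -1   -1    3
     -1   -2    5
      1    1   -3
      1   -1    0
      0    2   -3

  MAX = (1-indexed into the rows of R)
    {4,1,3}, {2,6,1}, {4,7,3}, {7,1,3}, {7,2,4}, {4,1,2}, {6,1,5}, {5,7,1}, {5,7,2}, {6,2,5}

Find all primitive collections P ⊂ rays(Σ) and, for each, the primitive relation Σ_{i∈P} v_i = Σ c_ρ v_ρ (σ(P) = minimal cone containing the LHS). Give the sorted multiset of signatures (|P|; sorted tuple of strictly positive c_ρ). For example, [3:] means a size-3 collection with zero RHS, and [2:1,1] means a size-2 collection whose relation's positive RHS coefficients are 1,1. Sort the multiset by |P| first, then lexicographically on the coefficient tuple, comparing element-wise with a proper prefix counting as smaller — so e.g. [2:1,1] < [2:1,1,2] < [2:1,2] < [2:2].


Σ has 9 primitive collections:

  P={3,5}:  v_{3} + v_{5} = 0 — sig = [2:]
  P={2,3}:  v_{2} + v_{3} = v_{4} — sig = [2:1]
  P={4,5}:  v_{4} + v_{5} = v_{2} — sig = [2:1]
  P={6,7}:  v_{6} + v_{7} = v_{5} — sig = [2:1]
  P={3,6}:  v_{3} + v_{6} = v_{1} + v_{2} — sig = [2:1,1]
  P={4,6}:  v_{4} + v_{6} = v_{1} + 2·v_{2} — sig = [2:1,2]
  P={1,2,7}:  v_{1} + v_{2} + v_{7} = 0 — sig = [3:]
  P={1,2,5}:  v_{1} + v_{2} + v_{5} = v_{6} — sig = [3:1]
  P={1,4,7}:  v_{1} + v_{4} + v_{7} = v_{3} — sig = [3:1]

Signatures (|P|; sorted positive RHS coefficients), sorted:
{ [2:],  [2:1] ×3,  [2:1,1],  [2:1,2],  [3:],  [3:1] ×2 }


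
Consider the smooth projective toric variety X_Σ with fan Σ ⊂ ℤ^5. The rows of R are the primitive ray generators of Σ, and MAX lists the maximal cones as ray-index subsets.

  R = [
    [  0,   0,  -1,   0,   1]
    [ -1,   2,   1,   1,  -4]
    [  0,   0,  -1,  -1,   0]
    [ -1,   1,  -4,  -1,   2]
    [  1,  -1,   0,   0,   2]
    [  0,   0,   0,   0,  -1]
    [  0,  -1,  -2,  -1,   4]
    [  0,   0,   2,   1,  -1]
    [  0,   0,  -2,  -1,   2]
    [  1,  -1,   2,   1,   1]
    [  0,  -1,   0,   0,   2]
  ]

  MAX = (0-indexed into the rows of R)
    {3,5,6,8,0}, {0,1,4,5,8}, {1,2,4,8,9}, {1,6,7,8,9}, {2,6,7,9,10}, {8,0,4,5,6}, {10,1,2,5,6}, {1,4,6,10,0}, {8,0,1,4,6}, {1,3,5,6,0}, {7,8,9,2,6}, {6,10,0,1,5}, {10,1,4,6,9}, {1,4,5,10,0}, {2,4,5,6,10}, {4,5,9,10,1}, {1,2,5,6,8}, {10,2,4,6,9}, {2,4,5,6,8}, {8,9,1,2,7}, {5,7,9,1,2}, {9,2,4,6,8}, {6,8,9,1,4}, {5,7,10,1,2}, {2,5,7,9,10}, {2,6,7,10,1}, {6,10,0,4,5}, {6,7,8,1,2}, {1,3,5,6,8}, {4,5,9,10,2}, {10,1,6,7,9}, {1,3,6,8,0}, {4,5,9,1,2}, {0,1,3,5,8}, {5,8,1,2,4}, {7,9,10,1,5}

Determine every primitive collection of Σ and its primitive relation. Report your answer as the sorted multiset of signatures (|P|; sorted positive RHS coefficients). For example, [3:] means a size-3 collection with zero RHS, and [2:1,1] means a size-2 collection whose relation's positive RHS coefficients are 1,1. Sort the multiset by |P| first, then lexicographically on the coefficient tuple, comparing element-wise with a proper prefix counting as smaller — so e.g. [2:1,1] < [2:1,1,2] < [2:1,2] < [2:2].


20 collections generate NE(X_Σ); each relation:

  P = {4,7}:  v_{4} + v_{7} = v_{9}  ⇒ sig = [2:1]
  P = {8,10}:  v_{8} + v_{10} = v_{6}  ⇒ sig = [2:1]
  P = {0,2}:  v_{0} + v_{2} = v_{5} + v_{8}  ⇒ sig = [2:1,1]
  P = {0,7}:  v_{0} + v_{7} = v_{1} + v_{4} + v_{10}  ⇒ sig = [2:1,1,1]
  P = {3,7}:  v_{3} + v_{7} = v_{0} + v_{1} + v_{6}  ⇒ sig = [2:1,1,1]
  P = {3,9}:  v_{3} + v_{9} = v_{0} + v_{1} + v_{4} + v_{6}  ⇒ sig = [2:1,1,1,1]
  P = {3,10}:  v_{3} + v_{10} = v_{0} + v_{1} + v_{5} + 2·v_{6}  ⇒ sig = [2:1,1,1,2]
  P = {0,9}:  v_{0} + v_{9} = v_{1} + 2·v_{4} + v_{10}  ⇒ sig = [2:1,1,2]
  P = {2,3}:  v_{2} + v_{3} = v_{1} + 2·v_{5} + v_{6} + 2·v_{8}  ⇒ sig = [2:1,1,2,2]
  P = {3,4}:  v_{3} + v_{4} = 2·v_{0} + v_{8}  ⇒ sig = [2:1,2]
  P = {5,7,8}:  v_{5} + v_{7} + v_{8} = 0  ⇒ sig = [3:]
  P = {5,6,7}:  v_{5} + v_{6} + v_{7} = v_{10}  ⇒ sig = [3:1]
  P = {5,8,9}:  v_{5} + v_{8} + v_{9} = v_{4}  ⇒ sig = [3:1]
  P = {5,6,9}:  v_{5} + v_{6} + v_{9} = v_{4} + v_{10}  ⇒ sig = [3:1,1]
  P = {1,2,4,10}:  v_{1} + v_{2} + v_{4} + v_{10} = 0  ⇒ sig = [4:]
  P = {1,2,4,6}:  v_{1} + v_{2} + v_{4} + v_{6} = v_{8}  ⇒ sig = [4:1]
  P = {1,2,9,10}:  v_{1} + v_{2} + v_{9} + v_{10} = v_{7}  ⇒ sig = [4:1]
  P = {1,4,5,6}:  v_{1} + v_{4} + v_{5} + v_{6} = v_{0}  ⇒ sig = [4:1]
  P = {1,2,6,9}:  v_{1} + v_{2} + v_{6} + v_{9} = v_{7} + v_{8}  ⇒ sig = [4:1,1]
  P = {0,1,5,6,8}:  v_{0} + v_{1} + v_{5} + v_{6} + v_{8} = v_{3}  ⇒ sig = [5:1]

so the primitive-relation signature multiset is
{ [2:1] ×2,  [2:1,1],  [2:1,1,1] ×2,  [2:1,1,1,1],  [2:1,1,1,2],  [2:1,1,2],  [2:1,1,2,2],  [2:1,2],  [3:],  [3:1] ×2,  [3:1,1],  [4:],  [4:1] ×3,  [4:1,1],  [5:1] }


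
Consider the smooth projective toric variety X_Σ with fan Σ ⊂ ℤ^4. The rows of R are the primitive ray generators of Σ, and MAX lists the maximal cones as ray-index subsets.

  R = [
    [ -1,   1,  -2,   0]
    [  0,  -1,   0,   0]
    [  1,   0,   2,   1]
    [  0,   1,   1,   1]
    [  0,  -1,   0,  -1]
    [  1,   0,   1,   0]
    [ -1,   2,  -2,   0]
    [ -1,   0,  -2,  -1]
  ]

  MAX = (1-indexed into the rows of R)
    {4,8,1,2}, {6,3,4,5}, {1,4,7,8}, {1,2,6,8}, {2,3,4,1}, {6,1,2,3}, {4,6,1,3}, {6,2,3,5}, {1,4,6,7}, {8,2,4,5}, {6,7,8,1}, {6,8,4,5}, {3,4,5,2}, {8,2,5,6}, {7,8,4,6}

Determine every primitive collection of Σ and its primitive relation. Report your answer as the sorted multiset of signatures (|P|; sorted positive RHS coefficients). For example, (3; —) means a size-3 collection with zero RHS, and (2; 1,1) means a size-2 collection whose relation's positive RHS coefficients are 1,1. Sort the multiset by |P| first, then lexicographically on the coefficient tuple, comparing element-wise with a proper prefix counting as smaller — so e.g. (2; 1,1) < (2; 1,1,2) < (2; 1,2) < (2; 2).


The 7 primitive collections of Σ (r=8, n=4):

  P={3,8}:  v_{3} + v_{8} = 0  ⟹  sig = (2; —)
  P={1,5}:  v_{1} + v_{5} = v_{8}  ⟹  sig = (2; 1)
  P={2,7}:  v_{2} + v_{7} = v_{1}  ⟹  sig = (2; 1)
  P={3,7}:  v_{3} + v_{7} = v_{1} + v_{4} + v_{6}  ⟹  sig = (2; 1,1,1)
  P={5,7}:  v_{5} + v_{7} = v_{4} + v_{6} + 2·v_{8}  ⟹  sig = (2; 1,1,2)
  P={2,4,6}:  v_{2} + v_{4} + v_{6} = v_{3}  ⟹  sig = (3; 1)
  P={1,4,6,8}:  v_{1} + v_{4} + v_{6} + v_{8} = v_{7}  ⟹  sig = (4; 1)

Sorted signature multiset PRS(X):
{ (2; —),  (2; 1) ×2,  (2; 1,1,1),  (2; 1,1,2),  (3; 1),  (4; 1) }


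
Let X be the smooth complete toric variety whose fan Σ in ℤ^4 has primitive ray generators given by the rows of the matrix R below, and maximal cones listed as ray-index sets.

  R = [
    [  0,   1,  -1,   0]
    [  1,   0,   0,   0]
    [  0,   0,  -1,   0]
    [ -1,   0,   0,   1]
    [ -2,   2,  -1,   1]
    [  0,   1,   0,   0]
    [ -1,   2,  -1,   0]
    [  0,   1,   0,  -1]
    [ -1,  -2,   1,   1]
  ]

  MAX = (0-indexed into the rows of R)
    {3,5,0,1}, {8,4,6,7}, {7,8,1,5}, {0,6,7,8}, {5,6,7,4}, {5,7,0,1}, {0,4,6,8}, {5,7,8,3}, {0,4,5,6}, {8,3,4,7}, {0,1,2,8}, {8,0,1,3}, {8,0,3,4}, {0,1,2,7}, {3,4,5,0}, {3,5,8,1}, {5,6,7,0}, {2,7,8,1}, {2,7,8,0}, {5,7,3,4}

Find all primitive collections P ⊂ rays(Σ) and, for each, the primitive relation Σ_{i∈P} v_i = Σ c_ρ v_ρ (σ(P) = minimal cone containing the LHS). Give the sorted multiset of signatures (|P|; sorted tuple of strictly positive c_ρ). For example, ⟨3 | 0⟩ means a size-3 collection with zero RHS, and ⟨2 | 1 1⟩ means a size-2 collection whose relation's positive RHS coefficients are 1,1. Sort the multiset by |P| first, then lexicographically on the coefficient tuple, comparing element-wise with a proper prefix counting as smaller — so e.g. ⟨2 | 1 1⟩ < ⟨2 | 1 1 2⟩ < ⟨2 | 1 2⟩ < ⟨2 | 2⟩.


Minimal non-faces — 14 found among 9 rays, 20 max cones:

  P = {2,5}:  v_{2} + v_{5} = v_{0}  →  sig = ⟨2 | 1⟩
  P = {3,6}:  v_{3} + v_{6} = v_{4}  →  sig = ⟨2 | 1⟩
  P = {1,6}:  v_{1} + v_{6} = v_{0} + v_{5}  →  sig = ⟨2 | 1 1⟩
  P = {1,4}:  v_{1} + v_{4} = v_{0} + v_{3} + v_{5}  →  sig = ⟨2 | 1 1 1⟩
  P = {2,4}:  v_{2} + v_{4} = 2·v_{0} + v_{6} + v_{8}  →  sig = ⟨2 | 1 1 2⟩
  P = {2,6}:  v_{2} + v_{6} = 3·v_{0} + v_{7} + v_{8}  →  sig = ⟨2 | 1 1 3⟩
  P = {2,3}:  v_{2} + v_{3} = 2·v_{0} + v_{8}  →  sig = ⟨2 | 1 2⟩
  P = {0,3,7}:  v_{0} + v_{3} + v_{7} = v_{6}  →  sig = ⟨3 | 1⟩
  P = {0,5,8}:  v_{0} + v_{5} + v_{8} = v_{3}  →  sig = ⟨3 | 1⟩
  P = {1,3,7}:  v_{1} + v_{3} + v_{7} = v_{5}  →  sig = ⟨3 | 1⟩
  P = {5,6,8}:  v_{5} + v_{6} + v_{8} = 2·v_{3} + v_{7}  →  sig = ⟨3 | 1 2⟩
  P = {4,5,8}:  v_{4} + v_{5} + v_{8} = 3·v_{3} + v_{7}  →  sig = ⟨3 | 1 3⟩
  P = {0,4,7}:  v_{0} + v_{4} + v_{7} = 2·v_{6}  →  sig = ⟨3 | 2⟩
  P = {0,1,7,8}:  v_{0} + v_{1} + v_{7} + v_{8} = 0  →  sig = ⟨4 | 0⟩

Sorted signature multiset PRS(X):
{ ⟨2 | 1⟩ ×2,  ⟨2 | 1 1⟩,  ⟨2 | 1 1 1⟩,  ⟨2 | 1 1 2⟩,  ⟨2 | 1 1 3⟩,  ⟨2 | 1 2⟩,  ⟨3 | 1⟩ ×3,  ⟨3 | 1 2⟩,  ⟨3 | 1 3⟩,  ⟨3 | 2⟩,  ⟨4 | 0⟩ }


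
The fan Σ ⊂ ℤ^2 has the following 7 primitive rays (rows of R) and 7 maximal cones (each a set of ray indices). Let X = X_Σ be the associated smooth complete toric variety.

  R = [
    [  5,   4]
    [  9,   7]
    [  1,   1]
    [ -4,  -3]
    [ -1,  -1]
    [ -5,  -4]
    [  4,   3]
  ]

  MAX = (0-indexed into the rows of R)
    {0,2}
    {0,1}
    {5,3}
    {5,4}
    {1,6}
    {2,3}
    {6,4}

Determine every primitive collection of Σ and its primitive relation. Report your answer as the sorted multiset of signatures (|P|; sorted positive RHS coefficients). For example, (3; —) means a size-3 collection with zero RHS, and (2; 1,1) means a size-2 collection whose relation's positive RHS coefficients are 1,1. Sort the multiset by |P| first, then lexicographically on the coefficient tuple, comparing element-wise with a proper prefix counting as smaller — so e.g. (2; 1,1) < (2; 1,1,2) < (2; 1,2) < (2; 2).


14 minimal non-faces of Δ(Σ) (on 7 rays):

  {0,5}:  v_{0} + v_{5} = 0  ⇒ sig = (2; —)
  {2,4}:  v_{2} + v_{4} = 0  ⇒ sig = (2; —)
  {3,6}:  v_{3} + v_{6} = 0  ⇒ sig = (2; —)
  {0,3}:  v_{0} + v_{3} = v_{2}  ⇒ sig = (2; 1)
  {0,4}:  v_{0} + v_{4} = v_{6}  ⇒ sig = (2; 1)
  {0,6}:  v_{0} + v_{6} = v_{1}  ⇒ sig = (2; 1)
  {1,3}:  v_{1} + v_{3} = v_{0}  ⇒ sig = (2; 1)
  {1,5}:  v_{1} + v_{5} = v_{6}  ⇒ sig = (2; 1)
  {2,5}:  v_{2} + v_{5} = v_{3}  ⇒ sig = (2; 1)
  {2,6}:  v_{2} + v_{6} = v_{0}  ⇒ sig = (2; 1)
  {3,4}:  v_{3} + v_{4} = v_{5}  ⇒ sig = (2; 1)
  {5,6}:  v_{5} + v_{6} = v_{4}  ⇒ sig = (2; 1)
  {1,2}:  v_{1} + v_{2} = 2·v_{0}  ⇒ sig = (2; 2)
  {1,4}:  v_{1} + v_{4} = 2·v_{6}  ⇒ sig = (2; 2)

Sorted signature multiset PRS(X):
[(2; —), (2; —), (2; —), (2; 1), (2; 1), (2; 1), (2; 1), (2; 1), (2; 1), (2; 1), (2; 1), (2; 1), (2; 2), (2; 2)]


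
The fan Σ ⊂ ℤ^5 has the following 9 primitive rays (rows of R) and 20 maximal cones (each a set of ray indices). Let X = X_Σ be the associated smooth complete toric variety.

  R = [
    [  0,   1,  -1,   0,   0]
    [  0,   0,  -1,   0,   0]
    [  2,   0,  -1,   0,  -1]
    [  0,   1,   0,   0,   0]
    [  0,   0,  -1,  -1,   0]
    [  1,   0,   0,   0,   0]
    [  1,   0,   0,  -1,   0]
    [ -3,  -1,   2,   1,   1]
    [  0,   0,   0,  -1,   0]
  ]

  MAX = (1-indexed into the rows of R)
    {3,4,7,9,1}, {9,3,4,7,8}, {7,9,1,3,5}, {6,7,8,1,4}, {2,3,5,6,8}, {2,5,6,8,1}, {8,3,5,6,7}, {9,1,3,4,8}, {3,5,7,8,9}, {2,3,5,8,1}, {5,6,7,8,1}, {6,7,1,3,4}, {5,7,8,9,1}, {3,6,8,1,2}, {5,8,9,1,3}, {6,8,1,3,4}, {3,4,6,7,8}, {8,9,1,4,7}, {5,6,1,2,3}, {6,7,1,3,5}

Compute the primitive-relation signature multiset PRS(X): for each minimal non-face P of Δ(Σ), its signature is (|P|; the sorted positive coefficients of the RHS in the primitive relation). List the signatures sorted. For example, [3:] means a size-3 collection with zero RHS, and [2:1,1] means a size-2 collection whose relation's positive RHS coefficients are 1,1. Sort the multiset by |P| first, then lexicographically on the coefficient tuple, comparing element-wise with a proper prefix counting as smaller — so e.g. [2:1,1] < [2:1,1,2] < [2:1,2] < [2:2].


|primitive collections| = 7. Relations:

  P = {2,4}:  v_{2} + v_{4} = v_{1}  ⇒ sig = [2:1]
  P = {2,9}:  v_{2} + v_{9} = v_{5}  ⇒ sig = [2:1]
  P = {6,9}:  v_{6} + v_{9} = v_{7}  ⇒ sig = [2:1]
  P = {2,7}:  v_{2} + v_{7} = v_{5} + v_{6}  ⇒ sig = [2:1,1]
  P = {4,5}:  v_{4} + v_{5} = v_{1} + v_{9}  ⇒ sig = [2:1,1]
  P = {1,3,7,8}:  v_{1} + v_{3} + v_{7} + v_{8} = 0  ⇒ sig = [4:]
  P = {1,3,5,6,8}:  v_{1} + v_{3} + v_{5} + v_{6} + v_{8} = v_{2}  ⇒ sig = [5:1]

so the primitive-relation signature multiset is
{ [2:1] ×3,  [2:1,1] ×2,  [4:],  [5:1] }


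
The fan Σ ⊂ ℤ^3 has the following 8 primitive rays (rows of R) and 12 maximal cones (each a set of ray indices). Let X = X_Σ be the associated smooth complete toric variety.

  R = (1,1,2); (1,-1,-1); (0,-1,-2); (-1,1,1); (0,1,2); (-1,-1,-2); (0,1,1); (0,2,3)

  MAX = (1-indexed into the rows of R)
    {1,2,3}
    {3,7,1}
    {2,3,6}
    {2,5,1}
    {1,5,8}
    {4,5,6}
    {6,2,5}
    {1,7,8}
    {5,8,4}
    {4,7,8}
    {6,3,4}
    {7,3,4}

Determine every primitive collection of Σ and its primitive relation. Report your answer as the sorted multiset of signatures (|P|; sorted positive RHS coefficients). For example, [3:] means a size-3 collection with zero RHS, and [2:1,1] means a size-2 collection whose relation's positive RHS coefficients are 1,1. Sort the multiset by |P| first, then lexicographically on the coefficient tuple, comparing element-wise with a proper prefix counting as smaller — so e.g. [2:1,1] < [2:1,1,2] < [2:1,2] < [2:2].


Minimal non-faces — 10 found among 8 rays, 12 max cones:

  {1,6}:  v_{1} + v_{6} = 0  ⟹  sig = [2:]
  {2,4}:  v_{2} + v_{4} = 0  ⟹  sig = [2:]
  {3,5}:  v_{3} + v_{5} = 0  ⟹  sig = [2:]
  {1,4}:  v_{1} + v_{4} = v_{8}  ⟹  sig = [2:1]
  {2,8}:  v_{2} + v_{8} = v_{1}  ⟹  sig = [2:1]
  {3,8}:  v_{3} + v_{8} = v_{7}  ⟹  sig = [2:1]
  {5,7}:  v_{5} + v_{7} = v_{8}  ⟹  sig = [2:1]
  {6,8}:  v_{6} + v_{8} = v_{4}  ⟹  sig = [2:1]
  {2,7}:  v_{2} + v_{7} = v_{1} + v_{3}  ⟹  sig = [2:1,1]
  {6,7}:  v_{6} + v_{7} = v_{3} + v_{4}  ⟹  sig = [2:1,1]

so the primitive-relation signature multiset is
    [2:]
    [2:]
    [2:]
    [2:1]
    [2:1]
    [2:1]
    [2:1]
    [2:1]
    [2:1,1]
    [2:1,1]


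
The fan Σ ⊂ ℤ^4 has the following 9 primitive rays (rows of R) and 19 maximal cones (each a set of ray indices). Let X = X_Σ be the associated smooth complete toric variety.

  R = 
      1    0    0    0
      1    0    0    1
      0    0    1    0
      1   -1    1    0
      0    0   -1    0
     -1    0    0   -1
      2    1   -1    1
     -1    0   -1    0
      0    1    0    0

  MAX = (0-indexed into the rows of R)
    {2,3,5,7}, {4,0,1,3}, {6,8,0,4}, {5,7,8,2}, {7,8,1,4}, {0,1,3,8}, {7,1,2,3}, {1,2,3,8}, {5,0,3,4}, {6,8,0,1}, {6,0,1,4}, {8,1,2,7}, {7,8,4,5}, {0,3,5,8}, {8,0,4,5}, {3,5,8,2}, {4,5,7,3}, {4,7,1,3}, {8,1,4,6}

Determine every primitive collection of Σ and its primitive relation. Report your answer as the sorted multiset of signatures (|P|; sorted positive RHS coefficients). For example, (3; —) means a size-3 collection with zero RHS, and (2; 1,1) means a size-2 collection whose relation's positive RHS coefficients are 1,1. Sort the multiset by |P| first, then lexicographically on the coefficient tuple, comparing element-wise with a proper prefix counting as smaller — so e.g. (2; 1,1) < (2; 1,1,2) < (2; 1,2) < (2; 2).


The 11 primitive collections of Σ (r=9, n=4):

  • {1,5}:  v_{1} + v_{5} = 0 ; sig = (2; —)
  • {2,4}:  v_{2} + v_{4} = 0 ; sig = (2; —)
  • {0,7}:  v_{0} + v_{7} = v_{4} ; sig = (2; 1)
  • {0,2}:  v_{0} + v_{2} = v_{3} + v_{8} ; sig = (2; 1,1)
  • {2,6}:  v_{2} + v_{6} = v_{0} + v_{1} + v_{8} ; sig = (2; 1,1,1)
  • {5,6}:  v_{5} + v_{6} = v_{0} + v_{4} + v_{8} ; sig = (2; 1,1,1)
  • {6,7}:  v_{6} + v_{7} = v_{1} + 2·v_{4} + v_{8} ; sig = (2; 1,1,2)
  • {3,6}:  v_{3} + v_{6} = 2·v_{0} + v_{1} ; sig = (2; 1,2)
  • {3,7,8}:  v_{3} + v_{7} + v_{8} = 0 ; sig = (3; —)
  • {3,4,8}:  v_{3} + v_{4} + v_{8} = v_{0} ; sig = (3; 1)
  • {0,1,4,8}:  v_{0} + v_{1} + v_{4} + v_{8} = v_{6} ; sig = (4; 1)

Signatures (|P|; sorted positive RHS coefficients), sorted:
    (2; —)
    (2; —)
    (2; 1)
    (2; 1,1)
    (2; 1,1,1)
    (2; 1,1,1)
    (2; 1,1,2)
    (2; 1,2)
    (3; —)
    (3; 1)
    (4; 1)


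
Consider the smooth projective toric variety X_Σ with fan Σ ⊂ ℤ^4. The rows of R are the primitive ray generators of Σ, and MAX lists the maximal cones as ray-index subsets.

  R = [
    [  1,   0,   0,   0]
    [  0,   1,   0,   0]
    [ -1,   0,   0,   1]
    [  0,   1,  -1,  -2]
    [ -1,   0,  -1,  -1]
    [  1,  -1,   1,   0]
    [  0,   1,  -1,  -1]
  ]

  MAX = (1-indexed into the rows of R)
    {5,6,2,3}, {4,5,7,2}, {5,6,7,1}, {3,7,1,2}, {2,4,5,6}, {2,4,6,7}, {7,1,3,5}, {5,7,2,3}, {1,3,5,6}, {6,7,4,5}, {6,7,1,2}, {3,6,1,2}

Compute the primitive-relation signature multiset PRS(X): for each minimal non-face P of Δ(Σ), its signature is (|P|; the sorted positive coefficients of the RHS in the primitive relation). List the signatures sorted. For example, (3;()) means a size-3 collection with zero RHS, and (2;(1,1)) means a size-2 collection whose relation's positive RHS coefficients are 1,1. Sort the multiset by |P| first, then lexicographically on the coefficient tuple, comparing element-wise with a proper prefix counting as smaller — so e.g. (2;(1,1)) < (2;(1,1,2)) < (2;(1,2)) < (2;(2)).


Primitive collections (5):

  • {3,4}:  v_{3} + v_{4} = v_{2} + v_{5}  →  sig = (2;(1,1))
  • {1,4}:  v_{1} + v_{4} = v_{6} + 2·v_{7}  →  sig = (2;(1,2))
  • {3,6,7}:  v_{3} + v_{6} + v_{7} = 0  →  sig = (3;())
  • {1,2,5}:  v_{1} + v_{2} + v_{5} = v_{7}  →  sig = (3;(1))
  • {2,5,6,7}:  v_{2} + v_{5} + v_{6} + v_{7} = v_{4}  →  sig = (4;(1))

Hence PRS(X_Σ) =
    |P|=2: 2 collections, coeffs (1,1), (1,2)
    |P|=3: 2 collections, coeffs (), (1)
    |P|=4: 1 collection, coeffs (1)


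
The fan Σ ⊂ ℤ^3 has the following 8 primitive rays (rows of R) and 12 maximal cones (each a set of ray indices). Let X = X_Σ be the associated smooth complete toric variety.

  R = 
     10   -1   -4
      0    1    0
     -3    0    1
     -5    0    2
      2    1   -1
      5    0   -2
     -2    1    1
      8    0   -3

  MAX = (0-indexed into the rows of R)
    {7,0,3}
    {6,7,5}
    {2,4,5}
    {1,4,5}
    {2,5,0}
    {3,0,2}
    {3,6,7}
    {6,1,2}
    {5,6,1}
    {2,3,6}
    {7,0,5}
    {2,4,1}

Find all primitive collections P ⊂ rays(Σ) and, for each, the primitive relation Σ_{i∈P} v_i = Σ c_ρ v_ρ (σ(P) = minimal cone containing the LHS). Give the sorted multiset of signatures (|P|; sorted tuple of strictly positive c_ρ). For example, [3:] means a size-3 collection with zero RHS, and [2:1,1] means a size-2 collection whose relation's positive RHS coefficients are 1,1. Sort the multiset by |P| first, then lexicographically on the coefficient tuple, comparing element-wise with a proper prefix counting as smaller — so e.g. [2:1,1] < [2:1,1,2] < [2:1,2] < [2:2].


Minimal non-faces — 12 found among 8 rays, 12 max cones:

  {3,5}:  v_{3} + v_{5} = 0  ⇒ sig = [2:]
  {0,6}:  v_{0} + v_{6} = v_{7}  ⇒ sig = [2:1]
  {2,7}:  v_{2} + v_{7} = v_{5}  ⇒ sig = [2:1]
  {1,3}:  v_{1} + v_{3} = v_{2} + v_{6}  ⇒ sig = [2:1,1]
  {3,4}:  v_{3} + v_{4} = v_{1} + v_{2}  ⇒ sig = [2:1,1]
  {1,7}:  v_{1} + v_{7} = 2·v_{5} + v_{6}  ⇒ sig = [2:1,2]
  {4,7}:  v_{4} + v_{7} = v_{1} + 2·v_{5}  ⇒ sig = [2:1,2]
  {0,4}:  v_{0} + v_{4} = v_{2} + 3·v_{5}  ⇒ sig = [2:1,3]
  {0,1}:  v_{0} + v_{1} = 2·v_{5}  ⇒ sig = [2:2]
  {4,6}:  v_{4} + v_{6} = 2·v_{1}  ⇒ sig = [2:2]
  {1,2,5}:  v_{1} + v_{2} + v_{5} = v_{4}  ⇒ sig = [3:1]
  {2,5,6}:  v_{2} + v_{5} + v_{6} = v_{1}  ⇒ sig = [3:1]

so the primitive-relation signature multiset is
[[2:], [2:1], [2:1], [2:1,1], [2:1,1], [2:1,2], [2:1,2], [2:1,3], [2:2], [2:2], [3:1], [3:1]]


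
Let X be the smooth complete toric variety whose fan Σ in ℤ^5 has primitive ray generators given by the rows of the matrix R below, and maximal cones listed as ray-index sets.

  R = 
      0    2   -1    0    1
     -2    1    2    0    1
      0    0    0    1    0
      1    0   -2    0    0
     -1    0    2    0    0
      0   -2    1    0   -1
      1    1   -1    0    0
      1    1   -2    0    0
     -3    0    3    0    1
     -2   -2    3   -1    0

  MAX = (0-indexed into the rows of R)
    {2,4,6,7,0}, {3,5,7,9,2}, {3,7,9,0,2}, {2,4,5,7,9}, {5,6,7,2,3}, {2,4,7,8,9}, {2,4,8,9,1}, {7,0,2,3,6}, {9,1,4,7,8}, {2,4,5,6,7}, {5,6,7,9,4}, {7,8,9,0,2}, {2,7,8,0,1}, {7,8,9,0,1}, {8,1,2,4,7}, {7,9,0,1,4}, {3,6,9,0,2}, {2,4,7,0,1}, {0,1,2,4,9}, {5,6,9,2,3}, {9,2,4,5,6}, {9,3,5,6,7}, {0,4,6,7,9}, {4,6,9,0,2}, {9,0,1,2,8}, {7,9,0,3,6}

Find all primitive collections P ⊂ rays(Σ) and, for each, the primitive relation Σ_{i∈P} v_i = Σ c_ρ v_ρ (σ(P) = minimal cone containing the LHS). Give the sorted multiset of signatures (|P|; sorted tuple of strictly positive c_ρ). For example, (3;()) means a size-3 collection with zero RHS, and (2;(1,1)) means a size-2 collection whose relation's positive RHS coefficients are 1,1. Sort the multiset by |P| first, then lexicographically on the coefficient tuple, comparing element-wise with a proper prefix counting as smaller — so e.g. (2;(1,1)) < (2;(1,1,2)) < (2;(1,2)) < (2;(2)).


12 minimal non-faces of Δ(Σ) (on 10 rays):

  P = {0,5}:  v_{0} + v_{5} = 0  →  sig = (2;())
  P = {3,4}:  v_{3} + v_{4} = 0  →  sig = (2;())
  P = {6,8}:  v_{6} + v_{8} = v_{1}  →  sig = (2;(1))
  P = {1,6}:  v_{1} + v_{6} = v_{0} + v_{4}  →  sig = (2;(1,1))
  P = {1,3}:  v_{1} + v_{3} = v_{0} + v_{2} + v_{7} + v_{9}  →  sig = (2;(1,1,1,1))
  P = {1,5}:  v_{1} + v_{5} = v_{2} + v_{4} + v_{7} + v_{9}  →  sig = (2;(1,1,1,1))
  P = {3,8}:  v_{3} + v_{8} = v_{0} + 2·v_{2} + 2·v_{7} + 2·v_{9}  →  sig = (2;(1,2,2,2))
  P = {5,8}:  v_{5} + v_{8} = 2·v_{2} + v_{4} + 2·v_{7} + 2·v_{9}  →  sig = (2;(1,2,2,2))
  P = {0,4,8}:  v_{0} + v_{4} + v_{8} = 2·v_{1}  →  sig = (3;(2))
  P = {2,6,7,9}:  v_{2} + v_{6} + v_{7} + v_{9} = 0  →  sig = (4;())
  P = {1,2,7,9}:  v_{1} + v_{2} + v_{7} + v_{9} = v_{8}  →  sig = (4;(1))
  P = {0,2,4,7,9}:  v_{0} + v_{2} + v_{4} + v_{7} + v_{9} = v_{1}  →  sig = (5;(1))

Hence PRS(X_Σ) =
    (2;())
    (2;())
    (2;(1))
    (2;(1,1))
    (2;(1,1,1,1))
    (2;(1,1,1,1))
    (2;(1,2,2,2))
    (2;(1,2,2,2))
    (3;(2))
    (4;())
    (4;(1))
    (5;(1))


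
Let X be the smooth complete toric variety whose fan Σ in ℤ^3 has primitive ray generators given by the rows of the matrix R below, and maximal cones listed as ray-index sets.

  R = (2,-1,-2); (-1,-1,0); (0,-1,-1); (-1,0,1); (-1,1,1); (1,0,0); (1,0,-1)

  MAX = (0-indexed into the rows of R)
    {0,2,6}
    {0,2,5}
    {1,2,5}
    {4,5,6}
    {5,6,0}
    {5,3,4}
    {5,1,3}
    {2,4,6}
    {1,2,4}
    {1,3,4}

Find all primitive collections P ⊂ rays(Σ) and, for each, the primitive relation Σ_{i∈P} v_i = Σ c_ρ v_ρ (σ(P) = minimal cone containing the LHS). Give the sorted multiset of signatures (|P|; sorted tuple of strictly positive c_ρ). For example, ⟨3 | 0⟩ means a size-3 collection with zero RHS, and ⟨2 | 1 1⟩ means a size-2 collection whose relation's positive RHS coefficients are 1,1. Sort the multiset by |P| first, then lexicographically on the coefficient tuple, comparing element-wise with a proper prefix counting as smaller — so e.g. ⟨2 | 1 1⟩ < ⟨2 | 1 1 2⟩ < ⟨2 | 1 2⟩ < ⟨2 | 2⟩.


9 minimal non-faces of Δ(Σ) (on 7 rays):

  P={3,6}:  v_{3} + v_{6} = 0  →  sig = ⟨2 | 0⟩
  P={0,4}:  v_{0} + v_{4} = v_{6}  →  sig = ⟨2 | 1⟩
  P={1,6}:  v_{1} + v_{6} = v_{2}  →  sig = ⟨2 | 1⟩
  P={2,3}:  v_{2} + v_{3} = v_{1}  →  sig = ⟨2 | 1⟩
  P={0,3}:  v_{0} + v_{3} = v_{2} + v_{5}  →  sig = ⟨2 | 1 1⟩
  P={0,1}:  v_{0} + v_{1} = 2·v_{2} + v_{5}  →  sig = ⟨2 | 1 2⟩
  P={2,4,5}:  v_{2} + v_{4} + v_{5} = 0  →  sig = ⟨3 | 0⟩
  P={1,4,5}:  v_{1} + v_{4} + v_{5} = v_{3}  →  sig = ⟨3 | 1⟩
  P={2,5,6}:  v_{2} + v_{5} + v_{6} = v_{0}  →  sig = ⟨3 | 1⟩

Sorted signature multiset PRS(X):
    |P|=2: 6 collections, coeffs (), (1), (1), (1), (1,1), (1,2)
    |P|=3: 3 collections, coeffs (), (1), (1)


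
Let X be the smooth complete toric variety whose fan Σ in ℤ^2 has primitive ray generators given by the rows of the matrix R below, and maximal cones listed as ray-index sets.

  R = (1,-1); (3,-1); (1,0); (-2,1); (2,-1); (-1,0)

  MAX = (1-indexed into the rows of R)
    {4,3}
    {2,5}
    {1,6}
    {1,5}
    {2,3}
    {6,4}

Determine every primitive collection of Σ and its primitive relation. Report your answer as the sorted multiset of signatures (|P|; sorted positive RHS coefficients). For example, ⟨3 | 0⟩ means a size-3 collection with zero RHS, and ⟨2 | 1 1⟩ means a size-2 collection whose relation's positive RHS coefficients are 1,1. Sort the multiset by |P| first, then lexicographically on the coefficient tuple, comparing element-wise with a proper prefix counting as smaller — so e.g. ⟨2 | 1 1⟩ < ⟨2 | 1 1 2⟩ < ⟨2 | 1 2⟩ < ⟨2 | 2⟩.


Minimal non-faces — 9 found among 6 rays, 6 max cones:

  • {3,6}:  v_{3} + v_{6} = 0  →  sig = ⟨2 | 0⟩
  • {4,5}:  v_{4} + v_{5} = 0  →  sig = ⟨2 | 0⟩
  • {1,3}:  v_{1} + v_{3} = v_{5}  →  sig = ⟨2 | 1⟩
  • {1,4}:  v_{1} + v_{4} = v_{6}  →  sig = ⟨2 | 1⟩
  • {2,4}:  v_{2} + v_{4} = v_{3}  →  sig = ⟨2 | 1⟩
  • {2,6}:  v_{2} + v_{6} = v_{5}  →  sig = ⟨2 | 1⟩
  • {3,5}:  v_{3} + v_{5} = v_{2}  →  sig = ⟨2 | 1⟩
  • {5,6}:  v_{5} + v_{6} = v_{1}  →  sig = ⟨2 | 1⟩
  • {1,2}:  v_{1} + v_{2} = 2·v_{5}  →  sig = ⟨2 | 2⟩

so the primitive-relation signature multiset is
{ ⟨2 | 0⟩ ×2,  ⟨2 | 1⟩ ×6,  ⟨2 | 2⟩ }


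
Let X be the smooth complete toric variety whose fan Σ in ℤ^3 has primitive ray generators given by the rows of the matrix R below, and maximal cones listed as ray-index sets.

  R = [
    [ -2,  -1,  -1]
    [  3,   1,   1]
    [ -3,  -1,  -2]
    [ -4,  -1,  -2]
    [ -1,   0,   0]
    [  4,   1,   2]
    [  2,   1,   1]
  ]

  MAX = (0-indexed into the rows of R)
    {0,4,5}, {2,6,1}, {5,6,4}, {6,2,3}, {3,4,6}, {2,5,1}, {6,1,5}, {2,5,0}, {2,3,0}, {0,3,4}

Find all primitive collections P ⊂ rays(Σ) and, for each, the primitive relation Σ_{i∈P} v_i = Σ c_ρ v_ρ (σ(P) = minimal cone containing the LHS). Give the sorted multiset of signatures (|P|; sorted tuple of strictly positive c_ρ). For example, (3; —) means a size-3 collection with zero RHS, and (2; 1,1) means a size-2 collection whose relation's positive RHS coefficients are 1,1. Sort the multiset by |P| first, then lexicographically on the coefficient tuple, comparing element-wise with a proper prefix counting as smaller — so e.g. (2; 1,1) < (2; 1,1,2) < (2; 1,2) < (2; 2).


Minimal non-faces — 7 found among 7 rays, 10 max cones:

  P={0,6}:  v_{0} + v_{6} = 0  ⇒ sig = (2; —)
  P={3,5}:  v_{3} + v_{5} = 0  ⇒ sig = (2; —)
  P={1,4}:  v_{1} + v_{4} = v_{6}  ⇒ sig = (2; 1)
  P={2,4}:  v_{2} + v_{4} = v_{3}  ⇒ sig = (2; 1)
  P={0,1}:  v_{0} + v_{1} = v_{2} + v_{5}  ⇒ sig = (2; 1,1)
  P={1,3}:  v_{1} + v_{3} = v_{2} + v_{6}  ⇒ sig = (2; 1,1)
  P={2,5,6}:  v_{2} + v_{5} + v_{6} = v_{1}  ⇒ sig = (3; 1)

Signatures (|P|; sorted positive RHS coefficients), sorted:
    (2; —)
    (2; —)
    (2; 1)
    (2; 1)
    (2; 1,1)
    (2; 1,1)
    (3; 1)
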